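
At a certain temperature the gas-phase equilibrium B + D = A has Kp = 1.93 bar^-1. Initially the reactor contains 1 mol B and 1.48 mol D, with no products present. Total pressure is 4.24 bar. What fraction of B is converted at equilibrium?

Let X = conversion of B (basis 1 mol B); extent of reaction ξ = X.
Mole table: n_B = 1 − X; n_D = 1.48 − X; n_A = X.
Summing: n_T = 2.48 − X.
With p_i = (n_i/n_T)P, Kp = p_A / (p_B p_D).
This yields a degree-2 equation in X; solving on (0,1), X = 0.772.

X = 0.772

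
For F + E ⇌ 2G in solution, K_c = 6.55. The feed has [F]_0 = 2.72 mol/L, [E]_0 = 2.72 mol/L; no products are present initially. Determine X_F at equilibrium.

Let X = conversion of F; extent ξ = 2.72·X mol/L.
Concentrations: [F] = 2.72 − 2.72X; [E] = 2.72 − 2.72X; [G] = 5.44X.
K_c = [G]^2 / ([F] [E]).
Solving K_c = 6.55 for X ∈ (0,1): X = 0.561.

X = 0.561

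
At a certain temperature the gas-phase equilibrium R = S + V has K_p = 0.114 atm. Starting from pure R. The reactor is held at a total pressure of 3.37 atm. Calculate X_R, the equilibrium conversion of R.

X = 0.181

Basis: 1 mol R initially; let X = conversion of R. Extent ξ = X.
At extent ξ: n_R = 1 − X; n_S = X; n_V = X.
Total moles n_T = 1 + X.
With p_i = (n_i/n_T)P, K_p = p_S p_V / (p_R).
Setting this equal to 0.114 atm and taking the physical root (0 < X < 1) gives X = 0.181.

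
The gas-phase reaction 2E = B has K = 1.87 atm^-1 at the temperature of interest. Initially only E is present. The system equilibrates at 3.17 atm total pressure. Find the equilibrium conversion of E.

X = 0.799

Take 1 mol E as basis and let X be its fractional conversion, so ξ = 0.5X.
Moles: n_E = 1 − X; n_B = 0.5X.
n_T = Σnᵢ = 1 − 0.5X.
Mole fractions y_i = n_i/n_T; K = p_B / (p_E^2) with p_i = y_i·P.
This yields a degree-2 equation in X; solving on (0,1), X = 0.799.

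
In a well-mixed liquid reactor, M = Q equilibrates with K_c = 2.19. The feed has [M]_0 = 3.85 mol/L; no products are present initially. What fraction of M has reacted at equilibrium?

Let X = conversion of M; extent ξ = 3.85·X mol/L.
Concentrations: [M] = 3.85 − 3.85X; [Q] = 3.85X.
K_c = [Q] / ([M]).
This equals 2.19 at X = 0.687 (the root in 0 < X < 1).

X = 0.687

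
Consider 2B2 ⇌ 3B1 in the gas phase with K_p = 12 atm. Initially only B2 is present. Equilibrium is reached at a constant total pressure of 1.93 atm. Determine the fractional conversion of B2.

X = 0.659

Let X = conversion of B2 (basis 1 mol B2); extent of reaction ξ = 0.5X.
Species balance: n_B2 = 1 − X; n_B1 = 1.5X.
Total moles n_T = 1 + 0.5X.
y_i = n_i/n_T, p_i = y_i·P. K_p = p_B1^3 / (p_B2^2).
Equating to 12 atm and solving on 0 < X < 1: X = 0.659.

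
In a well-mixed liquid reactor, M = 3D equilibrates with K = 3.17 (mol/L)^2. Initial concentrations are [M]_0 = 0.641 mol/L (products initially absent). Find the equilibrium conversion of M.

Let X = conversion of M; extent ξ = 0.641·X mol/L.
Concentrations: [M] = 0.641 − 0.641X; [D] = 1.92X.
K = [D]^3 / ([M]).
Equating to 3.17 (mol/L)^2: the physical root is X = 0.517.

X = 0.517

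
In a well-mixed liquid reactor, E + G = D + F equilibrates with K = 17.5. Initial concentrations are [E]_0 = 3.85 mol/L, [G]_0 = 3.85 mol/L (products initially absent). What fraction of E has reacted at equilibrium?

X = 0.807

Let X = conversion of E; extent ξ = 3.85·X mol/L.
Concentrations: [E] = 3.85 − 3.85X; [G] = 3.85 − 3.85X; [D] = 3.85X; [F] = 3.85X.
K = [D] [F] / ([E] [G]).
This equals 17.5 at X = 0.807 (the root in 0 < X < 1).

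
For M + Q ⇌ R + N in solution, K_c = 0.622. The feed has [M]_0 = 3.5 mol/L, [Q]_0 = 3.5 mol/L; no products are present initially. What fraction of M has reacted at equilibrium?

Let X = conversion of M; extent ξ = 3.5·X mol/L.
Concentrations: [M] = 3.5 − 3.5X; [Q] = 3.5 − 3.5X; [R] = 3.5X; [N] = 3.5X.
K_c = [R] [N] / ([M] [Q]).
Setting equal to 0.622 and solving for X on (0,1) gives X = 0.441.

X = 0.441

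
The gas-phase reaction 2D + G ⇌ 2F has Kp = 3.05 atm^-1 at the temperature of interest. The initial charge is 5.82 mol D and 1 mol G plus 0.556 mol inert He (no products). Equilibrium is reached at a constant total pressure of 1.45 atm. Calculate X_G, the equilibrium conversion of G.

Take 1 mol G as basis and let X be its fractional conversion, so ξ = X.
At extent ξ: n_D = 5.82 − 2X; n_G = 1 − X; n_F = 2X; n_I = 0.556 (inert).
Total moles n_T = 7.38 − X.
Mole fractions y_i = n_i/n_T; Kp = p_F^2 / (p_D^2 p_G) with p_i = y_i·P.
Equating to 3.05 atm^-1 and solving on 0 < X < 1: X = 0.792.

X = 0.792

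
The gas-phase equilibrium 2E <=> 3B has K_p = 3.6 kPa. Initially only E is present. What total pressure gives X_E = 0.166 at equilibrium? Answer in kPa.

Take 1 mol E as basis and let X be its fractional conversion, so ξ = 0.5X.
At extent ξ: n_E = 1 − X; n_B = 1.5X.
Summing: n_T = 1 + 0.5X.
K_p = p_B^3 / (p_E^2) with p_i = (n_i/n_T)·P.
At X = 0.166: the mole-fraction product g(X) = Π y_i^ν_i = 0.02049. Since K_p = g(X)·P^{1}, P = (K_p/g)^(1/1) = (3.6/0.02049)^(1/1) = 176 kPa.

P = 176 kPa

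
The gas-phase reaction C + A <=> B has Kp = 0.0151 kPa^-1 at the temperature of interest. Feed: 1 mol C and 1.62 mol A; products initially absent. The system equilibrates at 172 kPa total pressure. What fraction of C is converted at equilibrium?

X = 0.571

Basis: 1 mol C initially; let X = conversion of C. Extent ξ = X.
Species balance: n_C = 1 − X; n_A = 1.62 − X; n_B = X.
Total moles n_T = 2.62 − X.
Mole fractions y_i = n_i/n_T; Kp = p_B / (p_C p_A) with p_i = y_i·P.
Substituting and setting equal to 0.0151 kPa^-1 gives a polynomial in X; the root in (0,1) is X = 0.571.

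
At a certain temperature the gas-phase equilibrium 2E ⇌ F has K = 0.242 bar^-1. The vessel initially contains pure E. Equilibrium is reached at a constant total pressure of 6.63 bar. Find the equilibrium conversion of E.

X = 0.633

Let X = conversion of E (basis 1 mol E); extent of reaction ξ = 0.5X.
Moles: n_E = 1 − X; n_F = 0.5X.
Summing: n_T = 1 − 0.5X.
Mole fractions y_i = n_i/n_T; K = p_F / (p_E^2) with p_i = y_i·P.
Substituting and setting equal to 0.242 bar^-1 gives a polynomial in X; the root in (0,1) is X = 0.633.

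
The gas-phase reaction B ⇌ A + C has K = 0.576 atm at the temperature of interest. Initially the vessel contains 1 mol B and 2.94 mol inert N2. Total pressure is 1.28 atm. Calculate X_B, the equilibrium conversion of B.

X = 0.740

Let X = conversion of B (basis 1 mol B); extent of reaction ξ = X.
At extent ξ: n_B = 1 − X; n_A = X; n_C = X; n_I = 2.94 (inert).
Summing: n_T = 3.94 + X.
y_i = n_i/n_T, p_i = y_i·P. K = p_A p_C / (p_B).
This yields a degree-2 equation in X; solving on (0,1), X = 0.740.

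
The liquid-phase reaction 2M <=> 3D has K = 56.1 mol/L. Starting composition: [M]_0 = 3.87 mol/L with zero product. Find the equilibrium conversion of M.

Let X = conversion of M; extent ξ = 3.87X/2 mol/L.
Concentrations: [M] = 3.87 − 3.87X; [D] = 5.8X.
K = [D]^3 / ([M]^2).
Equating to 56.1 mol/L: the physical root is X = 0.711.

X = 0.711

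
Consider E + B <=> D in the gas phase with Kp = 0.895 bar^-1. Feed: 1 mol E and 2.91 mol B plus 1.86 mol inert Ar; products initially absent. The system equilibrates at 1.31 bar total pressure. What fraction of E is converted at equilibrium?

Basis: 1 mol E initially; let X = conversion of E. Extent ξ = X.
At extent ξ: n_E = 1 − X; n_B = 2.91 − X; n_D = X; n_I = 1.86 (inert).
Summing: n_T = 5.77 − X.
y_i = n_i/n_T, p_i = y_i·P. Kp = p_D / (p_E p_B).
Equating to 0.895 bar^-1 and solving on 0 < X < 1: X = 0.356.

X = 0.356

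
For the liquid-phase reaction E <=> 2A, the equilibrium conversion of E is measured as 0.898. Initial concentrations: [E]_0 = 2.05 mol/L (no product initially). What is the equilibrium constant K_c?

K_c = 64.8 mol/L

Let X = conversion of E.
Concentrations: [E] = 2.05 − 2.05X; [A] = 4.1X.
At X = 0.898: [E] = 0.209, [A] = 3.68.
K_c = [A]^2 / ([E]) = 64.8 mol/L.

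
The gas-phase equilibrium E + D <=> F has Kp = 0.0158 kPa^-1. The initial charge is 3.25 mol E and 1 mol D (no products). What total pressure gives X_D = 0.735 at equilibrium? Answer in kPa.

Take 1 mol D as basis and let X be its fractional conversion, so ξ = X.
Species balance: n_E = 3.25 − X; n_D = 1 − X; n_F = X.
Total moles n_T = 4.25 − X.
Kp = p_F / (p_E p_D) with p_i = (n_i/n_T)·P.
At X = 0.735: the mole-fraction product g(X) = Π y_i^ν_i = 3.876. Since Kp = g(X)·P^{-1}, P = (g/Kp)^(1/1) = (3.876/0.0158)^(1/1) = 245 kPa.

P = 245 kPa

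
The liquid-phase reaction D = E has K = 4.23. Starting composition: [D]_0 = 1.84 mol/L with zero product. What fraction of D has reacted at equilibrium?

Let X = conversion of D; extent ξ = 1.84·X mol/L.
Concentrations: [D] = 1.84 − 1.84X; [E] = 1.84X.
K = [E] / ([D]).
This equals 4.23 at X = 0.809 (the root in 0 < X < 1).

X = 0.809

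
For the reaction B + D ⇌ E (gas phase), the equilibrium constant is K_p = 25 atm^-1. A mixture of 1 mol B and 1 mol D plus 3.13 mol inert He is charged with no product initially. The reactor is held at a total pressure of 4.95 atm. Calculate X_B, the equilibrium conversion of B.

Basis: 1 mol B initially; let X = conversion of B. Extent ξ = X.
Mole table: n_B = 1 − X; n_D = 1 − X; n_E = X; n_I = 3.13 (inert).
Total moles n_T = 5.13 − X.
With p_i = (n_i/n_T)P, K_p = p_E / (p_B p_D).
This yields a degree-2 equation in X; solving on (0,1), X = 0.830.

X = 0.830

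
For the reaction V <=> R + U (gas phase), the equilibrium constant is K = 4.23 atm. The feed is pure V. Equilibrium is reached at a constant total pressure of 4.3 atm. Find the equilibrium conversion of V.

Let X = conversion of V (basis 1 mol V); extent of reaction ξ = X.
Species balance: n_V = 1 − X; n_R = X; n_U = X.
Summing: n_T = 1 + X.
y_i = n_i/n_T, p_i = y_i·P. K = p_R p_U / (p_V).
This yields a degree-2 equation in X; solving on (0,1), X = 0.704.

X = 0.704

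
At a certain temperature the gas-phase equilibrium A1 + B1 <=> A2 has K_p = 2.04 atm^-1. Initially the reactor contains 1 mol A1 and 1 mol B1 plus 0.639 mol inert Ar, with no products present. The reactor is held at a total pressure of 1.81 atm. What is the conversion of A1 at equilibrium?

Let X = conversion of A1 (basis 1 mol A1); extent of reaction ξ = X.
At extent ξ: n_A1 = 1 − X; n_B1 = 1 − X; n_A2 = X; n_I = 0.639 (inert).
Total moles n_T = 2.64 − X.
With p_i = (n_i/n_T)P, K_p = p_A2 / (p_A1 p_B1).
Setting this equal to 2.04 atm^-1 and taking the physical root (0 < X < 1) gives X = 0.473.

X = 0.473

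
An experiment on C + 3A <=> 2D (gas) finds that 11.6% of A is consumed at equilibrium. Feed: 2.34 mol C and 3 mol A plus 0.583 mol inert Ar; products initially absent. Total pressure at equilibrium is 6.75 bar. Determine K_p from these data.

K_p = 0.000922 bar^-2

Let X = conversion of A (basis 3 mol A); extent of reaction ξ = X.
Mole table: n_C = 2.34 − X; n_A = 3 − 3X; n_D = 2X; n_I = 0.583 (inert).
Total moles n_T = 5.92 − 2X.
At X = 0.116: n_C = 2.22, n_A = 2.65, n_D = 0.232, n_T = 5.69.
p_i = (n_i/n_T)·P. K_p = p_D^2 / (p_C p_A^3) = 0.000922 bar^-2.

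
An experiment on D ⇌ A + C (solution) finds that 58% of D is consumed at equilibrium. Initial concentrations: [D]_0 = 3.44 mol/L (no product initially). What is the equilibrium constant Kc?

Let X = conversion of D.
Concentrations: [D] = 3.44 − 3.44X; [A] = 3.44X; [C] = 3.44X.
At X = 0.58: [D] = 1.44, [A] = 2, [C] = 2.
Kc = [A] [C] / ([D]) = 2.76 mol/L.

Kc = 2.76 mol/L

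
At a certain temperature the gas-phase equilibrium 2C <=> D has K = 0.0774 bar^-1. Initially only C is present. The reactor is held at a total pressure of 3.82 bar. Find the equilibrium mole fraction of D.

y_D = 0.193

Basis: 1 mol C initially; let X = conversion of C. Extent ξ = 0.5X.
Mole table: n_C = 1 − X; n_D = 0.5X.
Total moles n_T = 1 − 0.5X.
With p_i = (n_i/n_T)P, K = p_D / (p_C^2).
Equating to 0.0774 bar^-1 and solving on 0 < X < 1: X = 0.323.
Then n_D = 0.162, n_T = 0.838, so y_D = 0.193.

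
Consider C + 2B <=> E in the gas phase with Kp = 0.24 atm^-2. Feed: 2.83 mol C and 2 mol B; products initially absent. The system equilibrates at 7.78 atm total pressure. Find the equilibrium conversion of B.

Basis: 2 mol B initially; let X = conversion of B. Extent ξ = X.
Moles: n_C = 2.83 − X; n_B = 2 − 2X; n_E = X.
Total moles n_T = 4.83 − 2X.
y_i = n_i/n_T, p_i = y_i·P. Kp = p_E / (p_C p_B^2).
Substituting and setting equal to 0.24 atm^-2 gives a polynomial in X; the root in (0,1) is X = 0.739.

X = 0.739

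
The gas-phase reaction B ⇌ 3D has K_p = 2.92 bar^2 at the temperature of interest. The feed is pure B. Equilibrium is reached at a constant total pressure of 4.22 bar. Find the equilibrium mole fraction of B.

Take 1 mol B as basis and let X be its fractional conversion, so ξ = X.
Mole table: n_B = 1 − X; n_D = 3X.
n_T = Σnᵢ = 1 + 2X.
y_i = n_i/n_T, p_i = y_i·P. K_p = p_D^3 / (p_B).
Substituting and setting equal to 2.92 bar^2 gives a polynomial in X; the root in (0,1) is X = 0.213.
Then n_B = 0.787, n_T = 1.43, so y_B = 0.551.

y_B = 0.551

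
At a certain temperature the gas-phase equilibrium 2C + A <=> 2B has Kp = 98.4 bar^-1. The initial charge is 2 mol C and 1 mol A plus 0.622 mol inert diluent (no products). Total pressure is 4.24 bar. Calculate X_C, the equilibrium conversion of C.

Basis: 2 mol C initially; let X = conversion of C. Extent ξ = X.
Mole table: n_C = 2 − 2X; n_A = 1 − X; n_B = 2X; n_I = 0.622 (inert).
n_T = Σnᵢ = 3.62 − X.
Mole fractions y_i = n_i/n_T; Kp = p_B^2 / (p_C^2 p_A) with p_i = y_i·P.
Substituting and setting equal to 98.4 bar^-1 gives a polynomial in X; the root in (0,1) is X = 0.833.

X = 0.833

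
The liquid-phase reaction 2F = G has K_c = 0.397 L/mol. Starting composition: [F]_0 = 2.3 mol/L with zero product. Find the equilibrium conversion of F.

X = 0.485

Let X = conversion of F; extent ξ = 2.3X/2 mol/L.
Concentrations: [F] = 2.3 − 2.3X; [G] = 1.15X.
K_c = [G] / ([F]^2).
Equating to 0.397 L/mol: the physical root is X = 0.485.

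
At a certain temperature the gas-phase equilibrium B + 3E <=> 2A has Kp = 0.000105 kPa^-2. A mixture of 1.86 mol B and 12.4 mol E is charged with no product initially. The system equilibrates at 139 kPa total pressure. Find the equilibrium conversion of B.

Basis: 1.86 mol B initially; let X = conversion of B. Extent ξ = 1.86X.
Moles: n_B = 1.86 − 1.86X; n_E = 12.4 − 5.58X; n_A = 3.72X.
Summing: n_T = 14.3 − 3.72X.
y_i = n_i/n_T, p_i = y_i·P. Kp = p_A^2 / (p_B p_E^3).
This yields a degree-4 equation in X; solving on (0,1), X = 0.662.

X = 0.662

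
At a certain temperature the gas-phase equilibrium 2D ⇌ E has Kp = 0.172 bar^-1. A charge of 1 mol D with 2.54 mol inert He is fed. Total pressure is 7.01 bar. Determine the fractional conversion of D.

X = 0.325

Let X = conversion of D (basis 1 mol D); extent of reaction ξ = 0.5X.
Moles: n_D = 1 − X; n_E = 0.5X; n_I = 2.54 (inert).
Summing: n_T = 3.54 − 0.5X.
With p_i = (n_i/n_T)P, Kp = p_E / (p_D^2).
Equating to 0.172 bar^-1 and solving on 0 < X < 1: X = 0.325.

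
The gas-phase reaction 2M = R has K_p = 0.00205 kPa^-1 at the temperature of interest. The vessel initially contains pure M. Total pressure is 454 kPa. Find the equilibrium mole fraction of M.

y_M = 0.630

Take 1 mol M as basis and let X be its fractional conversion, so ξ = 0.5X.
At extent ξ: n_M = 1 − X; n_R = 0.5X.
n_T = Σnᵢ = 1 − 0.5X.
Mole fractions y_i = n_i/n_T; K_p = p_R / (p_M^2) with p_i = y_i·P.
This yields a degree-2 equation in X; solving on (0,1), X = 0.540.
Then n_M = 0.46, n_T = 0.73, so y_M = 0.630.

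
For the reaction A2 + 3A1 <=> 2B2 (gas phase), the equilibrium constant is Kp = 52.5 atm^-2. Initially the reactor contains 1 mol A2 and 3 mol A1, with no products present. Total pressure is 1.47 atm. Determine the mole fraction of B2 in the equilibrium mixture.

y_B2 = 0.588

Let X = conversion of A2 (basis 1 mol A2); extent of reaction ξ = X.
Mole table: n_A2 = 1 − X; n_A1 = 3 − 3X; n_B2 = 2X.
Summing: n_T = 4 − 2X.
With p_i = (n_i/n_T)P, Kp = p_B2^2 / (p_A2 p_A1^3).
This yields a degree-4 equation in X; solving on (0,1), X = 0.740.
Then n_B2 = 1.48, n_T = 2.52, so y_B2 = 0.588.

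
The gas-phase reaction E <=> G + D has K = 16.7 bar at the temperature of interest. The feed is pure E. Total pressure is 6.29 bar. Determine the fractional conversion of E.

Take 1 mol E as basis and let X be its fractional conversion, so ξ = X.
Species balance: n_E = 1 − X; n_G = X; n_D = X.
n_T = Σnᵢ = 1 + X.
With p_i = (n_i/n_T)P, K = p_G p_D / (p_E).
Substituting and setting equal to 16.7 bar gives a polynomial in X; the root in (0,1) is X = 0.852.

X = 0.852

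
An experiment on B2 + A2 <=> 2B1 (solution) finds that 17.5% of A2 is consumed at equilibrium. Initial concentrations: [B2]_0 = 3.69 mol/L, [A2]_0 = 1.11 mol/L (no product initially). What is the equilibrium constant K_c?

K_c = 0.0471

Let X = conversion of A2.
Concentrations: [B2] = 3.69 − 1.11X; [A2] = 1.11 − 1.11X; [B1] = 2.22X.
At X = 0.175: [B2] = 3.5, [A2] = 0.916, [B1] = 0.389.
K_c = [B1]^2 / ([B2] [A2]) = 0.0471.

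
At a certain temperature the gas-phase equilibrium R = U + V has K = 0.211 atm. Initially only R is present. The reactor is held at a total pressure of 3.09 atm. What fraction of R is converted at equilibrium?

Basis: 1 mol R initially; let X = conversion of R. Extent ξ = X.
Moles: n_R = 1 − X; n_U = X; n_V = X.
n_T = Σnᵢ = 1 + X.
y_i = n_i/n_T, p_i = y_i·P. K = p_U p_V / (p_R).
Substituting and setting equal to 0.211 atm gives a polynomial in X; the root in (0,1) is X = 0.253.

X = 0.253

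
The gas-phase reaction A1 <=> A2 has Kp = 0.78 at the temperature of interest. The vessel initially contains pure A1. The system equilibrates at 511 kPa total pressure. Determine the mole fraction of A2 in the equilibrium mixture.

y_A2 = 0.438

Take 1 mol A1 as basis and let X be its fractional conversion, so ξ = X.
Mole table: n_A1 = 1 − X; n_A2 = X.
Total moles n_T = 1 (Δν = 0, constant).
Mole fractions y_i = n_i/n_T; Kp = p_A2 / (p_A1) with p_i = y_i·P.
This yields a degree-1 equation in X; solving on (0,1), X = 0.438.
Then n_A2 = 0.438, n_T = 1, so y_A2 = 0.438.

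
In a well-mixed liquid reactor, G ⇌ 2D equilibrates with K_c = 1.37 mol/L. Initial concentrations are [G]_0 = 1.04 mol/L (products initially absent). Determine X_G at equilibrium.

Let X = conversion of G; extent ξ = 1.04·X mol/L.
Concentrations: [G] = 1.04 − 1.04X; [D] = 2.08X.
K_c = [D]^2 / ([G]).
This equals 1.37 at X = 0.432 (the root in 0 < X < 1).

X = 0.432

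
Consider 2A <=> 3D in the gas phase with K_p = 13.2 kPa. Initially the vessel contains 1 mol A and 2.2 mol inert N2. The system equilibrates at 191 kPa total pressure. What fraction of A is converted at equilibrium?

X = 0.318

Basis: 1 mol A initially; let X = conversion of A. Extent ξ = 0.5X.
Species balance: n_A = 1 − X; n_D = 1.5X; n_I = 2.2 (inert).
Summing: n_T = 3.2 + 0.5X.
With p_i = (n_i/n_T)P, K_p = p_D^3 / (p_A^2).
This yields a degree-3 equation in X; solving on (0,1), X = 0.318.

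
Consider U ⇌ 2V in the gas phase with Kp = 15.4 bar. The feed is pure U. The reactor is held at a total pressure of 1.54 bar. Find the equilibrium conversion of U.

Let X = conversion of U (basis 1 mol U); extent of reaction ξ = X.
Species balance: n_U = 1 − X; n_V = 2X.
Total moles n_T = 1 + X.
With p_i = (n_i/n_T)P, Kp = p_V^2 / (p_U).
Substituting and setting equal to 15.4 bar gives a polynomial in X; the root in (0,1) is X = 0.845.

X = 0.845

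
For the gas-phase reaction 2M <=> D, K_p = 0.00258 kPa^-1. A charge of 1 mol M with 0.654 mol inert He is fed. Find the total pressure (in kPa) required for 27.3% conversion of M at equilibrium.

Take 1 mol M as basis and let X be its fractional conversion, so ξ = 0.5X.
At extent ξ: n_M = 1 − X; n_D = 0.5X; n_I = 0.654 (inert).
n_T = Σnᵢ = 1.65 − 0.5X.
K_p = p_D / (p_M^2) with p_i = (n_i/n_T)·P.
At X = 0.273: the mole-fraction product g(X) = Π y_i^ν_i = 0.3919. Since K_p = g(X)·P^{-1}, P = (g/K_p)^(1/1) = (0.3919/0.00258)^(1/1) = 152 kPa.

P = 152 kPa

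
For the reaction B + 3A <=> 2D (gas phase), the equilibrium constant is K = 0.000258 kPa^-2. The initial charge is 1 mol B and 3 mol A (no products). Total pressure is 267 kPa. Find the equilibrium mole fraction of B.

Take 1 mol B as basis and let X be its fractional conversion, so ξ = X.
At extent ξ: n_B = 1 − X; n_A = 3 − 3X; n_D = 2X.
Total moles n_T = 4 − 2X.
y_i = n_i/n_T, p_i = y_i·P. K = p_D^2 / (p_B p_A^3).
This yields a degree-4 equation in X; solving on (0,1), X = 0.610.
Then n_B = 0.39, n_T = 2.78, so y_B = 0.140.

y_B = 0.140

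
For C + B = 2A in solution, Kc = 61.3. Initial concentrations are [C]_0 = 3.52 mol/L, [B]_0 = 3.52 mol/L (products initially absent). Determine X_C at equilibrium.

X = 0.797

Let X = conversion of C; extent ξ = 3.52·X mol/L.
Concentrations: [C] = 3.52 − 3.52X; [B] = 3.52 − 3.52X; [A] = 7.04X.
Kc = [A]^2 / ([C] [B]).
Solving Kc = 61.3 for X ∈ (0,1): X = 0.797.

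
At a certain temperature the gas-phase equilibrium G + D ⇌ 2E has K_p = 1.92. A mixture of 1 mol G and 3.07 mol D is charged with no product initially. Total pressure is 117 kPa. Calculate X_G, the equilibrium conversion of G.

Basis: 1 mol G initially; let X = conversion of G. Extent ξ = X.
At extent ξ: n_G = 1 − X; n_D = 3.07 − X; n_E = 2X.
Since Δν = 0, n_T = 4.07 throughout.
With p_i = (n_i/n_T)P, K_p = p_E^2 / (p_G p_D).
Substituting and setting equal to 1.92 gives a polynomial in X; the root in (0,1) is X = 0.644.

X = 0.644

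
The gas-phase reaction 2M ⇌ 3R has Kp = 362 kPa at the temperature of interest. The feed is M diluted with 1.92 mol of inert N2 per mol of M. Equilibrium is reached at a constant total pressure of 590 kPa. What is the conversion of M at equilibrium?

Let X = conversion of M (basis 1 mol M); extent of reaction ξ = 0.5X.
Mole table: n_M = 1 − X; n_R = 1.5X; n_I = 1.92 (inert).
Summing: n_T = 2.92 + 0.5X.
y_i = n_i/n_T, p_i = y_i·P. Kp = p_R^3 / (p_M^2).
Substituting and setting equal to 362 kPa gives a polynomial in X; the root in (0,1) is X = 0.514.

X = 0.514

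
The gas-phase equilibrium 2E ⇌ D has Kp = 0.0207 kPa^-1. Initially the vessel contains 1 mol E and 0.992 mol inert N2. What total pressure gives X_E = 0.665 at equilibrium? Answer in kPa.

Basis: 1 mol E initially; let X = conversion of E. Extent ξ = 0.5X.
Mole table: n_E = 1 − X; n_D = 0.5X; n_I = 0.992 (inert).
n_T = Σnᵢ = 1.99 − 0.5X.
Kp = p_D / (p_E^2) with p_i = (n_i/n_T)·P.
At X = 0.665: the mole-fraction product g(X) = Π y_i^ν_i = 4.917. Since Kp = g(X)·P^{-1}, P = (g/Kp)^(1/1) = (4.917/0.0207)^(1/1) = 238 kPa.

P = 238 kPa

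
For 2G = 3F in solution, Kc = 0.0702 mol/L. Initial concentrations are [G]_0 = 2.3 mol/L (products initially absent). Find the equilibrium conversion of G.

Let X = conversion of G; extent ξ = 2.3X/2 mol/L.
Concentrations: [G] = 2.3 − 2.3X; [F] = 3.45X.
Kc = [F]^3 / ([G]^2).
Setting equal to 0.0702 and solving for X on (0,1) gives X = 0.182.

X = 0.182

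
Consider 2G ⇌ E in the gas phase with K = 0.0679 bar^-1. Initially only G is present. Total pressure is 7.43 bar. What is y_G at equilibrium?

y_G = 0.731

Take 1 mol G as basis and let X be its fractional conversion, so ξ = 0.5X.
Mole table: n_G = 1 − X; n_E = 0.5X.
n_T = Σnᵢ = 1 − 0.5X.
y_i = n_i/n_T, p_i = y_i·P. K = p_E / (p_G^2).
Setting this equal to 0.0679 bar^-1 and taking the physical root (0 < X < 1) gives X = 0.424.
Then n_G = 0.576, n_T = 0.788, so y_G = 0.731.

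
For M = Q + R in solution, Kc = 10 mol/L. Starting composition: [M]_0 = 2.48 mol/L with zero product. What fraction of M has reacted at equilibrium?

X = 0.829

Let X = conversion of M; extent ξ = 2.48·X mol/L.
Concentrations: [M] = 2.48 − 2.48X; [Q] = 2.48X; [R] = 2.48X.
Kc = [Q] [R] / ([M]).
Setting equal to 10 and solving for X on (0,1) gives X = 0.829.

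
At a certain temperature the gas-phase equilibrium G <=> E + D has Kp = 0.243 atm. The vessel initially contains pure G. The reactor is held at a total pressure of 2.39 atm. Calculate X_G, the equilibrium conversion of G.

X = 0.304

Take 1 mol G as basis and let X be its fractional conversion, so ξ = X.
At extent ξ: n_G = 1 − X; n_E = X; n_D = X.
Total moles n_T = 1 + X.
Mole fractions y_i = n_i/n_T; Kp = p_E p_D / (p_G) with p_i = y_i·P.
This yields a degree-2 equation in X; solving on (0,1), X = 0.304.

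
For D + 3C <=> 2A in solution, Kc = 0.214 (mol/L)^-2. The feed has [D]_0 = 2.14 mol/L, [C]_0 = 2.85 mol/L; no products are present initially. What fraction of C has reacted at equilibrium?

Let X = conversion of C; extent ξ = 2.85X/3 mol/L.
Concentrations: [D] = 2.14 − 0.95X; [C] = 2.85 − 2.85X; [A] = 1.9X.
Kc = [A]^2 / ([D] [C]^3).
Solving Kc = 0.214 for X ∈ (0,1): X = 0.513.

X = 0.513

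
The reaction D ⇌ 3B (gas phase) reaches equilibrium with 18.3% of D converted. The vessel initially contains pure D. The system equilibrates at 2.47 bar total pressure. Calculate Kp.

Basis: 1 mol D initially; let X = conversion of D. Extent ξ = X.
Species balance: n_D = 1 − X; n_B = 3X.
Total moles n_T = 1 + 2X.
At X = 0.183: n_D = 0.817, n_B = 0.549, n_T = 1.37.
p_i = (n_i/n_T)·P. Kp = p_B^3 / (p_D) = 0.662 bar^2.

Kp = 0.662 bar^2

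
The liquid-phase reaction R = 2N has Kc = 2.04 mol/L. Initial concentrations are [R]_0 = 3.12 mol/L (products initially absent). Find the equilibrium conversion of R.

X = 0.331

Let X = conversion of R; extent ξ = 3.12·X mol/L.
Concentrations: [R] = 3.12 − 3.12X; [N] = 6.24X.
Kc = [N]^2 / ([R]).
Solving Kc = 2.04 for X ∈ (0,1): X = 0.331.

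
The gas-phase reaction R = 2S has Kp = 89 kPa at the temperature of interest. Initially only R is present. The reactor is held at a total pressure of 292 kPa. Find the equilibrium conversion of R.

Take 1 mol R as basis and let X be its fractional conversion, so ξ = X.
Species balance: n_R = 1 − X; n_S = 2X.
Summing: n_T = 1 + X.
y_i = n_i/n_T, p_i = y_i·P. Kp = p_S^2 / (p_R).
Equating to 89 kPa and solving on 0 < X < 1: X = 0.266.

X = 0.266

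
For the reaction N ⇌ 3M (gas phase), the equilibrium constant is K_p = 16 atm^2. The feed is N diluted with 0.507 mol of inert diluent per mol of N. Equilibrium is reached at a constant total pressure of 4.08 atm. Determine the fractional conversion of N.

X = 0.483

Basis: 1 mol N initially; let X = conversion of N. Extent ξ = X.
Species balance: n_N = 1 − X; n_M = 3X; n_I = 0.507 (inert).
n_T = Σnᵢ = 1.51 + 2X.
y_i = n_i/n_T, p_i = y_i·P. K_p = p_M^3 / (p_N).
Substituting and setting equal to 16 atm^2 gives a polynomial in X; the root in (0,1) is X = 0.483.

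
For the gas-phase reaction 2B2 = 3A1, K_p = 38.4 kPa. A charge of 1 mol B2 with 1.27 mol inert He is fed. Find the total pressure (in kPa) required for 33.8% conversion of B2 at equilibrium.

P = 315 kPa

Let X = conversion of B2 (basis 1 mol B2); extent of reaction ξ = 0.5X.
Species balance: n_B2 = 1 − X; n_A1 = 1.5X; n_I = 1.27 (inert).
Summing: n_T = 2.27 + 0.5X.
K_p = p_A1^3 / (p_B2^2) with p_i = (n_i/n_T)·P.
At X = 0.338: the mole-fraction product g(X) = Π y_i^ν_i = 0.1219. Since K_p = g(X)·P^{1}, P = (K_p/g)^(1/1) = (38.4/0.1219)^(1/1) = 315 kPa.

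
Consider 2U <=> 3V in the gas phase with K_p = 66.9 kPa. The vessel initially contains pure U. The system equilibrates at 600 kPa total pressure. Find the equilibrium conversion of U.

Basis: 1 mol U initially; let X = conversion of U. Extent ξ = 0.5X.
At extent ξ: n_U = 1 − X; n_V = 1.5X.
n_T = Σnᵢ = 1 + 0.5X.
Mole fractions y_i = n_i/n_T; K_p = p_V^3 / (p_U^2) with p_i = y_i·P.
Substituting and setting equal to 66.9 kPa gives a polynomial in X; the root in (0,1) is X = 0.271.

X = 0.271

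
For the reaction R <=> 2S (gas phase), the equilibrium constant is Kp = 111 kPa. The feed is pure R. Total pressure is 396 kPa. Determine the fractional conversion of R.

X = 0.256

Let X = conversion of R (basis 1 mol R); extent of reaction ξ = X.
Moles: n_R = 1 − X; n_S = 2X.
n_T = Σnᵢ = 1 + X.
With p_i = (n_i/n_T)P, Kp = p_S^2 / (p_R).
Substituting and setting equal to 111 kPa gives a polynomial in X; the root in (0,1) is X = 0.256.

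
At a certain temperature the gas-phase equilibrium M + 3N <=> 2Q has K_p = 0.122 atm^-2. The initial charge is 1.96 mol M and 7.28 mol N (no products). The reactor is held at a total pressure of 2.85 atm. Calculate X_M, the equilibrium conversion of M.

Let X = conversion of M (basis 1.96 mol M); extent of reaction ξ = 1.96X.
Moles: n_M = 1.96 − 1.96X; n_N = 7.28 − 5.88X; n_Q = 3.92X.
Total moles n_T = 9.24 − 3.92X.
Mole fractions y_i = n_i/n_T; K_p = p_Q^2 / (p_M p_N^3) with p_i = y_i·P.
Setting this equal to 0.122 atm^-2 and taking the physical root (0 < X < 1) gives X = 0.396.

X = 0.396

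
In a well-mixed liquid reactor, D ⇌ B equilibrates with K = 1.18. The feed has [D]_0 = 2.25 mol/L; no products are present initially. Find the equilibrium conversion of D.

Let X = conversion of D; extent ξ = 2.25·X mol/L.
Concentrations: [D] = 2.25 − 2.25X; [B] = 2.25X.
K = [B] / ([D]).
Equating to 1.18: the physical root is X = 0.541.

X = 0.541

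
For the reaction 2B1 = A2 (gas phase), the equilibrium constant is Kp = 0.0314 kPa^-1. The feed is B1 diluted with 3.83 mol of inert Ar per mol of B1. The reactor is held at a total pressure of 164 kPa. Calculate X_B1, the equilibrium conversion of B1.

X = 0.520

Basis: 1 mol B1 initially; let X = conversion of B1. Extent ξ = 0.5X.
Mole table: n_B1 = 1 − X; n_A2 = 0.5X; n_I = 3.83 (inert).
n_T = Σnᵢ = 4.83 − 0.5X.
With p_i = (n_i/n_T)P, Kp = p_A2 / (p_B1^2).
Substituting and setting equal to 0.0314 kPa^-1 gives a polynomial in X; the root in (0,1) is X = 0.520.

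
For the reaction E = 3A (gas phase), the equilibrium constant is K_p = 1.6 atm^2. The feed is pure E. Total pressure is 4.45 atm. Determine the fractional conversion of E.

X = 0.164

Let X = conversion of E (basis 1 mol E); extent of reaction ξ = X.
Species balance: n_E = 1 − X; n_A = 3X.
n_T = Σnᵢ = 1 + 2X.
y_i = n_i/n_T, p_i = y_i·P. K_p = p_A^3 / (p_E).
Setting this equal to 1.6 atm^2 and taking the physical root (0 < X < 1) gives X = 0.164.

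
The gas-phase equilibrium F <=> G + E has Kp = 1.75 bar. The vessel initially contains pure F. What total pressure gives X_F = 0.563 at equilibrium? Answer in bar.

P = 3.77 bar

Take 1 mol F as basis and let X be its fractional conversion, so ξ = X.
At extent ξ: n_F = 1 − X; n_G = X; n_E = X.
Summing: n_T = 1 + X.
Kp = p_G p_E / (p_F) with p_i = (n_i/n_T)·P.
At X = 0.563: the mole-fraction product g(X) = Π y_i^ν_i = 0.4641. Since Kp = g(X)·P^{1}, P = (Kp/g)^(1/1) = (1.75/0.4641)^(1/1) = 3.77 bar.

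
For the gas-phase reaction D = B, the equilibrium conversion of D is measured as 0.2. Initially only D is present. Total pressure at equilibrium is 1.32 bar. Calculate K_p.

K_p = 0.25

Basis: 1 mol D initially; let X = conversion of D. Extent ξ = X.
Species balance: n_D = 1 − X; n_B = X.
n_T stays at 1 (no change in mole number).
At X = 0.2: n_D = 0.8, n_B = 0.2, n_T = 1.
p_i = (n_i/n_T)·P. K_p = p_B / (p_D) = 0.25.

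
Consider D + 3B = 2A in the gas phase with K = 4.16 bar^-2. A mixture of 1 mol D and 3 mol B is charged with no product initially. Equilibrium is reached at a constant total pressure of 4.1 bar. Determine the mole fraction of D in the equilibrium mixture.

Let X = conversion of D (basis 1 mol D); extent of reaction ξ = X.
Moles: n_D = 1 − X; n_B = 3 − 3X; n_A = 2X.
Summing: n_T = 4 − 2X.
y_i = n_i/n_T, p_i = y_i·P. K = p_A^2 / (p_D p_B^3).
This yields a degree-4 equation in X; solving on (0,1), X = 0.710.
Then n_D = 0.29, n_T = 2.58, so y_D = 0.113.

y_D = 0.113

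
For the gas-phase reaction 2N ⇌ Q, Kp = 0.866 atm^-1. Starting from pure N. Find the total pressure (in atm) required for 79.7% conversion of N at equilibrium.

Take 1 mol N as basis and let X be its fractional conversion, so ξ = 0.5X.
Species balance: n_N = 1 − X; n_Q = 0.5X.
Summing: n_T = 1 − 0.5X.
Kp = p_Q / (p_N^2) with p_i = (n_i/n_T)·P.
At X = 0.797: the mole-fraction product g(X) = Π y_i^ν_i = 5.817. Since Kp = g(X)·P^{-1}, P = (g/Kp)^(1/1) = (5.817/0.866)^(1/1) = 6.72 atm.

P = 6.72 atm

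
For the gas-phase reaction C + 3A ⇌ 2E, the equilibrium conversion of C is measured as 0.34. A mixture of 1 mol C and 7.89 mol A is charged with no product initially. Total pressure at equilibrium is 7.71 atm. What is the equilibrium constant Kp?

Kp = 0.00245 atm^-2

Basis: 1 mol C initially; let X = conversion of C. Extent ξ = X.
Mole table: n_C = 1 − X; n_A = 7.89 − 3X; n_E = 2X.
Total moles n_T = 8.89 − 2X.
At X = 0.34: n_C = 0.66, n_A = 6.87, n_E = 0.68, n_T = 8.21.
p_i = (n_i/n_T)·P. Kp = p_E^2 / (p_C p_A^3) = 0.00245 atm^-2.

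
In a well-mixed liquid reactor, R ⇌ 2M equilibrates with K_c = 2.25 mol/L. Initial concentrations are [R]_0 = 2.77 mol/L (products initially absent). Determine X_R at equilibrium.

X = 0.360

Let X = conversion of R; extent ξ = 2.77·X mol/L.
Concentrations: [R] = 2.77 − 2.77X; [M] = 5.54X.
K_c = [M]^2 / ([R]).
Solving K_c = 2.25 for X ∈ (0,1): X = 0.360.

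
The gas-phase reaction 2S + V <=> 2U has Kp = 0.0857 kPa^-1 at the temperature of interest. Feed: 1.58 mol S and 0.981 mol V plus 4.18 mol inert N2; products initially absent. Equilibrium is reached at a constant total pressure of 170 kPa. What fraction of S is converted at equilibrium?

X = 0.532

Take 1.58 mol S as basis and let X be its fractional conversion, so ξ = 0.79X.
At extent ξ: n_S = 1.58 − 1.58X; n_V = 0.981 − 0.79X; n_U = 1.58X; n_I = 4.18 (inert).
Total moles n_T = 6.74 − 0.79X.
Mole fractions y_i = n_i/n_T; Kp = p_U^2 / (p_S^2 p_V) with p_i = y_i·P.
Substituting and setting equal to 0.0857 kPa^-1 gives a polynomial in X; the root in (0,1) is X = 0.532.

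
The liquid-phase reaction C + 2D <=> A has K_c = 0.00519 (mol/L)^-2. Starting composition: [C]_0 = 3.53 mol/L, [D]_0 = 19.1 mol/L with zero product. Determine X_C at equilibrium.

X = 0.547

Let X = conversion of C; extent ξ = 3.53·X mol/L.
Concentrations: [C] = 3.53 − 3.53X; [D] = 19.1 − 7.06X; [A] = 3.53X.
K_c = [A] / ([C] [D]^2).
Solving K_c = 0.00519 for X ∈ (0,1): X = 0.547.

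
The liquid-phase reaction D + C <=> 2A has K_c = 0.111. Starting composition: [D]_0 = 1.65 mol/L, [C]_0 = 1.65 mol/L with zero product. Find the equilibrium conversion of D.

Let X = conversion of D; extent ξ = 1.65·X mol/L.
Concentrations: [D] = 1.65 − 1.65X; [C] = 1.65 − 1.65X; [A] = 3.3X.
K_c = [A]^2 / ([D] [C]).
This equals 0.111 at X = 0.143 (the root in 0 < X < 1).

X = 0.143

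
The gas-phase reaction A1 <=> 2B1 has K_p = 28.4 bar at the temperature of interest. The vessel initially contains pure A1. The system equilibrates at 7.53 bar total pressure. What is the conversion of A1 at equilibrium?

Basis: 1 mol A1 initially; let X = conversion of A1. Extent ξ = X.
Species balance: n_A1 = 1 − X; n_B1 = 2X.
Total moles n_T = 1 + X.
With p_i = (n_i/n_T)P, K_p = p_B1^2 / (p_A1).
Setting this equal to 28.4 bar and taking the physical root (0 < X < 1) gives X = 0.697.

X = 0.697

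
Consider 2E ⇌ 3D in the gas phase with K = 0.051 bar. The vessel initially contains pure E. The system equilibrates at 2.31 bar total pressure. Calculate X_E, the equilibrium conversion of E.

Take 1 mol E as basis and let X be its fractional conversion, so ξ = 0.5X.
Mole table: n_E = 1 − X; n_D = 1.5X.
n_T = Σnᵢ = 1 + 0.5X.
Mole fractions y_i = n_i/n_T; K = p_D^3 / (p_E^2) with p_i = y_i·P.
Setting this equal to 0.051 bar and taking the physical root (0 < X < 1) gives X = 0.170.

X = 0.170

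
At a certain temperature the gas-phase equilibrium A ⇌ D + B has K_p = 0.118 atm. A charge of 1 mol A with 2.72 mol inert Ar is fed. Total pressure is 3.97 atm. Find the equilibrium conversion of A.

X = 0.291

Take 1 mol A as basis and let X be its fractional conversion, so ξ = X.
Species balance: n_A = 1 − X; n_D = X; n_B = X; n_I = 2.72 (inert).
n_T = Σnᵢ = 3.72 + X.
With p_i = (n_i/n_T)P, K_p = p_D p_B / (p_A).
Equating to 0.118 atm and solving on 0 < X < 1: X = 0.291.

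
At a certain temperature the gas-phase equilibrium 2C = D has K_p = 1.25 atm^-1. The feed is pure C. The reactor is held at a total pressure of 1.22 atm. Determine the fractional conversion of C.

X = 0.625

Basis: 1 mol C initially; let X = conversion of C. Extent ξ = 0.5X.
Species balance: n_C = 1 − X; n_D = 0.5X.
Total moles n_T = 1 − 0.5X.
With p_i = (n_i/n_T)P, K_p = p_D / (p_C^2).
Setting this equal to 1.25 atm^-1 and taking the physical root (0 < X < 1) gives X = 0.625.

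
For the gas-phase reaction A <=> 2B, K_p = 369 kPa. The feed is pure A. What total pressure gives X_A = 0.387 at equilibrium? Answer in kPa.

Let X = conversion of A (basis 1 mol A); extent of reaction ξ = X.
At extent ξ: n_A = 1 − X; n_B = 2X.
n_T = Σnᵢ = 1 + X.
K_p = p_B^2 / (p_A) with p_i = (n_i/n_T)·P.
At X = 0.387: the mole-fraction product g(X) = Π y_i^ν_i = 0.7046. Since K_p = g(X)·P^{1}, P = (K_p/g)^(1/1) = (369/0.7046)^(1/1) = 524 kPa.

P = 524 kPa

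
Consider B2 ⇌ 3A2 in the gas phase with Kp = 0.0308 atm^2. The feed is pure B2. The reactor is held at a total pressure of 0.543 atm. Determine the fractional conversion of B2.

Basis: 1 mol B2 initially; let X = conversion of B2. Extent ξ = X.
Mole table: n_B2 = 1 − X; n_A2 = 3X.
Summing: n_T = 1 + 2X.
y_i = n_i/n_T, p_i = y_i·P. Kp = p_A2^3 / (p_B2).
Equating to 0.0308 atm^2 and solving on 0 < X < 1: X = 0.180.

X = 0.180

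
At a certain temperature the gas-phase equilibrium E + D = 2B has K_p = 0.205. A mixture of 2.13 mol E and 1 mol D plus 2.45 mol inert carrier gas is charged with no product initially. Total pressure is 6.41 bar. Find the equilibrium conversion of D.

X = 0.265

Let X = conversion of D (basis 1 mol D); extent of reaction ξ = X.
Species balance: n_E = 2.13 − X; n_D = 1 − X; n_B = 2X; n_I = 2.45 (inert).
n_T stays at 5.58 (no change in mole number).
Mole fractions y_i = n_i/n_T; K_p = p_B^2 / (p_E p_D) with p_i = y_i·P.
Equating to 0.205 and solving on 0 < X < 1: X = 0.265.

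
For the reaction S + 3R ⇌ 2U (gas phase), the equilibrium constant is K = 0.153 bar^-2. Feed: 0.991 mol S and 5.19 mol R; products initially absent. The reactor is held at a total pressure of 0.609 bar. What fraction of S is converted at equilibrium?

Let X = conversion of S (basis 0.991 mol S); extent of reaction ξ = 0.991X.
At extent ξ: n_S = 0.991 − 0.991X; n_R = 5.19 − 2.97X; n_U = 1.98X.
Summing: n_T = 6.18 − 1.98X.
With p_i = (n_i/n_T)P, K = p_U^2 / (p_S p_R^3).
Setting this equal to 0.153 bar^-2 and taking the physical root (0 < X < 1) gives X = 0.186.

X = 0.186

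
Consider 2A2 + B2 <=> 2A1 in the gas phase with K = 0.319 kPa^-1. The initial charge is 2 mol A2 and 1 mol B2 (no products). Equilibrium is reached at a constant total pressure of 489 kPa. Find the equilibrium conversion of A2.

Basis: 2 mol A2 initially; let X = conversion of A2. Extent ξ = X.
At extent ξ: n_A2 = 2 − 2X; n_B2 = 1 − X; n_A1 = 2X.
n_T = Σnᵢ = 3 − X.
Mole fractions y_i = n_i/n_T; K = p_A1^2 / (p_A2^2 p_B2) with p_i = y_i·P.
This yields a degree-3 equation in X; solving on (0,1), X = 0.793.

X = 0.793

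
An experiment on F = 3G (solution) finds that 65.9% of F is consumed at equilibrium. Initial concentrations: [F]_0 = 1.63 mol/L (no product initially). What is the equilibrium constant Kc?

Kc = 60.2 (mol/L)^2

Let X = conversion of F.
Concentrations: [F] = 1.63 − 1.63X; [G] = 4.89X.
At X = 0.659: [F] = 0.556, [G] = 3.22.
Kc = [G]^3 / ([F]) = 60.2 (mol/L)^2.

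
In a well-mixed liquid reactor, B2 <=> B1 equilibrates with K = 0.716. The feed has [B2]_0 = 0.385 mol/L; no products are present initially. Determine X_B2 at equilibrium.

X = 0.417

Let X = conversion of B2; extent ξ = 0.385·X mol/L.
Concentrations: [B2] = 0.385 − 0.385X; [B1] = 0.385X.
K = [B1] / ([B2]).
Solving K = 0.716 for X ∈ (0,1): X = 0.417.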